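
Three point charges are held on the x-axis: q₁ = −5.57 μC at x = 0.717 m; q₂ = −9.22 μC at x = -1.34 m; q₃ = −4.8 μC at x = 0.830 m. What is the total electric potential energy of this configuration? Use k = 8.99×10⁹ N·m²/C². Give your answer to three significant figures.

2.53 J

The assembly work is the sum of pairwise potential energies, U = Σ_{i<j} kqᵢqⱼ/rᵢⱼ.
Pair separations: r₁₂ = 2.06 m, r₁₃ = 0.113 m, r₂₃ = 2.17 m.
U = (0.224) + (2.13) + (0.183) = 2.53 J.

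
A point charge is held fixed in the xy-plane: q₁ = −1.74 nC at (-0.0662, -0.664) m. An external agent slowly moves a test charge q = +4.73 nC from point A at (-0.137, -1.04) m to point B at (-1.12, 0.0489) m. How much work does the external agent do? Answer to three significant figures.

1.35×10⁻⁷ J

For quasistatic motion the external work equals the change in potential energy: W_ext = qΔV = q(V_B − V_A).
At A: distance to the source charge is 0.383 m; V_A = kq₁/r = -40.9 V.
At B: distance to the source charge is 1.27 m; V_B = kq₁/r = -12.3 V.
ΔV = V_B − V_A = 28.6 V.
W_ext = qΔV = (4.73×10⁻⁹ C)(28.6 V) = 1.35×10⁻⁷ J.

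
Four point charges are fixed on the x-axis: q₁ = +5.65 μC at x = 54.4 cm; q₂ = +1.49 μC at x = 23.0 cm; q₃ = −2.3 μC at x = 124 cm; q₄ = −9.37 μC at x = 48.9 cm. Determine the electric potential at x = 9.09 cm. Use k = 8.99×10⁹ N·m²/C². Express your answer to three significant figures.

-2.12×10⁴ V

The total potential is the scalar sum of each charge's contribution, V = Σ kqᵢ/rᵢ.
Distances from the field point to each charge: r₁ = 0.453 m, r₂ = 0.139 m, r₃ = 1.15 m, r₄ = 0.398 m.
V = k[(5.65×10⁻⁶)/(0.453) + (1.49×10⁻⁶)/(0.139) + (-2.30×10⁻⁶)/(1.15) + (-9.37×10⁻⁶)/(0.398)] = -2.12×10⁴ V.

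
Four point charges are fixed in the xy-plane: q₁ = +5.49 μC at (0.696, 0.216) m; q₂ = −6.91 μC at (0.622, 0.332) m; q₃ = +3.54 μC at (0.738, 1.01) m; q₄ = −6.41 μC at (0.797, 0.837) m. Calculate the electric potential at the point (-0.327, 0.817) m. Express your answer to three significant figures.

-3.85×10⁴ V

The total potential is the scalar sum of each charge's contribution, V = Σ kqᵢ/rᵢ.
Distances from the field point to each charge: r₁ = 1.19 m, r₂ = 1.07 m, r₃ = 1.08 m, r₄ = 1.12 m.
V = k[(5.49×10⁻⁶)/(1.19) + (-6.91×10⁻⁶)/(1.07) + (3.54×10⁻⁶)/(1.08) + (-6.41×10⁻⁶)/(1.12)] = -3.85×10⁴ V.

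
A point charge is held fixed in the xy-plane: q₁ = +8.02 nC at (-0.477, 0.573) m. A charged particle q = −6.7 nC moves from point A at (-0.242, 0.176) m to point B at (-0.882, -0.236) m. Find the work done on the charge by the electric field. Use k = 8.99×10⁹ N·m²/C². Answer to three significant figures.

The work done by the electric force is W_field = −ΔU = −q(V_B − V_A) = q(V_A − V_B).
At A: distance to the source charge is 0.461 m; V_A = kq₁/r = 156 V.
At B: distance to the source charge is 0.905 m; V_B = kq₁/r = 79.7 V.
ΔV = V_B − V_A = -76.6 V.
W_field = −qΔV = −(-6.70×10⁻⁹ C)(-76.6 V) = -5.13×10⁻⁷ J.

-5.13×10⁻⁷ J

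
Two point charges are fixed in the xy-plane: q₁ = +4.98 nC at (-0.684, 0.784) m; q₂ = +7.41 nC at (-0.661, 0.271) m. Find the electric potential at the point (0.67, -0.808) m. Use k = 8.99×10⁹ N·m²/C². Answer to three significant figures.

The total potential is the scalar sum of each charge's contribution, V = Σ kqᵢ/rᵢ.
Distances from the field point to each charge: r₁ = 2.09 m, r₂ = 1.71 m.
V = k[(4.98×10⁻⁹)/(2.09) + (7.41×10⁻⁹)/(1.71)] = 60.3 V.

60.3 V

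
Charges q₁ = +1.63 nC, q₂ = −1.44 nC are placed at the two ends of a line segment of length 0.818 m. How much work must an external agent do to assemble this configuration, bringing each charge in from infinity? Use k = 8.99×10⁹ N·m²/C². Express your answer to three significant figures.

The assembly work is the sum of pairwise potential energies, U = Σ_{i<j} kqᵢqⱼ/rᵢⱼ.
The separation is r = 0.818 m.
U = (-2.58×10⁻⁸) = -2.58×10⁻⁸ J.

-2.58×10⁻⁸ J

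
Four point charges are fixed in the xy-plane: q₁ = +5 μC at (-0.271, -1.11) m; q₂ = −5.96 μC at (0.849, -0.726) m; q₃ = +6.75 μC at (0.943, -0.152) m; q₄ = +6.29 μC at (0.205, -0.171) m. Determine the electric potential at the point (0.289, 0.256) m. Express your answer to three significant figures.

1.92×10⁵ V

The total potential is the scalar sum of each charge's contribution, V = Σ kqᵢ/rᵢ.
Distances from the field point to each charge: r₁ = 1.48 m, r₂ = 1.13 m, r₃ = 0.771 m, r₄ = 0.435 m.
V = k[(5.00×10⁻⁶)/(1.48) + (-5.96×10⁻⁶)/(1.13) + (6.75×10⁻⁶)/(0.771) + (6.29×10⁻⁶)/(0.435)] = 1.92×10⁵ V.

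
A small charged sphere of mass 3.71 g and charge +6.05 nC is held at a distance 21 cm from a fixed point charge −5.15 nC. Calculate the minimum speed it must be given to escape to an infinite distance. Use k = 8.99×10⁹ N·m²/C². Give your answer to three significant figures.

To just escape, total mechanical energy must reach zero at infinity: ½mv²_min + U = 0, so ½mv²_min = −U = |kQq|/r.
|U| = |kQq|/r = (8.99×10⁹ N·m²/C²)(5.15×10⁻⁹)(6.05×10⁻⁹)/(0.210) = 1.33×10⁻⁶ J.
v_min = √(2|U|/m) = √(2·1.33×10⁻⁶/3.71×10⁻³) = 0.0268 m/s.

0.0268 m/s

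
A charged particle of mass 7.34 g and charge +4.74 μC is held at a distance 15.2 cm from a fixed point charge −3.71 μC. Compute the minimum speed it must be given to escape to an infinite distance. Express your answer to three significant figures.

To just escape, total mechanical energy must reach zero at infinity: ½mv²_min + U = 0, so ½mv²_min = −U = |kQq|/r.
|U| = |kQq|/r = (8.99×10⁹ N·m²/C²)(3.71×10⁻⁶)(4.74×10⁻⁶)/(0.152) = 1.04 J.
v_min = √(2|U|/m) = √(2·1.04/7.34×10⁻³) = 16.8 m/s.

16.8 m/s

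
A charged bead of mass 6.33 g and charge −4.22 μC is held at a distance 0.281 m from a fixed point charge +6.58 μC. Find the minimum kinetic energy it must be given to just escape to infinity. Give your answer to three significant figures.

To just escape, total mechanical energy must reach zero at infinity: ½mv²_min + U = 0, so ½mv²_min = −U = |kQq|/r.
|U| = |kQq|/r = (8.99×10⁹ N·m²/C²)(6.58×10⁻⁶)(4.22×10⁻⁶)/(0.281) = 0.888 J.

0.888 J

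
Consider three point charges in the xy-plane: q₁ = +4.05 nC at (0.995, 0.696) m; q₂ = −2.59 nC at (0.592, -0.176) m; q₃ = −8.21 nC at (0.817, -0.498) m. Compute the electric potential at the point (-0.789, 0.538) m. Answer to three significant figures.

-33.3 V

Electric potential is a scalar, so the contributions from each charge add algebraically: V = Σ kqᵢ/rᵢ.
Distances from the field point to each charge: r₁ = 1.79 m, r₂ = 1.55 m, r₃ = 1.91 m.
V = k[(4.05×10⁻⁹)/(1.79) + (-2.59×10⁻⁹)/(1.55) + (-8.21×10⁻⁹)/(1.91)] = -33.3 V.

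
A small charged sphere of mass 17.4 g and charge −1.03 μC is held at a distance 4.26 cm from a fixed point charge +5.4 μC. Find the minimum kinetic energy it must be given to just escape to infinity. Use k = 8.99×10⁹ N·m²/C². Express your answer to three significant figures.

To just escape, total mechanical energy must reach zero at infinity: ½mv²_min + U = 0, so ½mv²_min = −U = |kQq|/r.
|U| = |kQq|/r = (8.99×10⁹ N·m²/C²)(5.40×10⁻⁶)(1.03×10⁻⁶)/(0.0426) = 1.17 J.

1.17 J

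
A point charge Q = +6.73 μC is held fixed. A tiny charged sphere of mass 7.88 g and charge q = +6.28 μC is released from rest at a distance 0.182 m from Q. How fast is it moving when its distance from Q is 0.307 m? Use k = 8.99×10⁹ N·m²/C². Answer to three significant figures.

14.7 m/s

Only the electrostatic force acts, so mechanical energy is conserved: ½mv² = U₁ − U₂ = kQq(1/r₁ − 1/r₂).
U₁ − U₂ = (8.99×10⁹ N·m²/C²)(6.73×10⁻⁶ C)(6.28×10⁻⁶ C)(1/0.182 − 1/0.307) = 0.850 J.
v = √(2·0.850/7.88×10⁻³) = 14.7 m/s.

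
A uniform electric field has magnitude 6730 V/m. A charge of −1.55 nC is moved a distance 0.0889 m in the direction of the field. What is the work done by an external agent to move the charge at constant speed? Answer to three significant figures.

9.27×10⁻⁷ J

The potential change for a displacement 0.0889 m in the direction of the field is ΔV = −Ed = -598 V.
W_ext = qΔV = 9.27×10⁻⁷ J.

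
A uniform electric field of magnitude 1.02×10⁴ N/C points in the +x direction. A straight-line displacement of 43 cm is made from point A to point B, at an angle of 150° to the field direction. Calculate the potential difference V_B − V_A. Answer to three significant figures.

3800 V

Only the component of displacement along E changes the potential: ΔV = −E·d·cosθ.
ΔV = −(1.02×10⁴ V/m)(0.430 m)cos150° = 3800 V.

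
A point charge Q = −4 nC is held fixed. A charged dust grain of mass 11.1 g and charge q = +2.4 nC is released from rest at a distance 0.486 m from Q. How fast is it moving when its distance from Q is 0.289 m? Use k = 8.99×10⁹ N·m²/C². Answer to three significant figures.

4.67×10⁻³ m/s

Only the electrostatic force acts, so mechanical energy is conserved: ½mv² = U₁ − U₂ = kQq(1/r₁ − 1/r₂).
U₁ − U₂ = (8.99×10⁹ N·m²/C²)(-4.00×10⁻⁹ C)(2.40×10⁻⁹ C)(1/0.486 − 1/0.289) = 1.21×10⁻⁷ J.
v = √(2·1.21×10⁻⁷/0.0111) = 4.67×10⁻³ m/s.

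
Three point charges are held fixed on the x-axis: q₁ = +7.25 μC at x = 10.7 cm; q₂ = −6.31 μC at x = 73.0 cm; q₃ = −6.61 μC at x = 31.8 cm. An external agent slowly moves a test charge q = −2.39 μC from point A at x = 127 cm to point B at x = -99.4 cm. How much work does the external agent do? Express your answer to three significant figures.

For quasistatic motion the external work equals the change in potential energy: W_ext = qΔV = q(V_B − V_A).
At A: distances to the source charges are 1.16 m, 0.540 m, 0.952 m; V_A = Σ kqᵢ/rᵢ = -1.11×10⁵ V.
At B: distances to the source charges are 1.10 m, 1.72 m, 1.31 m; V_B = Σ kqᵢ/rᵢ = -1.90×10⁴ V.
ΔV = V_B − V_A = 9.24×10⁴ V.
W_ext = qΔV = (-2.39×10⁻⁶ C)(9.24×10⁴ V) = -0.221 J.

-0.221 J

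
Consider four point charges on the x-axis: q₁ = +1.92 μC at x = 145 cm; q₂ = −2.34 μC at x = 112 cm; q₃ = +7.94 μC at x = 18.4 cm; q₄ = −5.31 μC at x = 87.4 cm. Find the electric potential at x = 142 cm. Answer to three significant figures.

4.76×10⁵ V

The total potential is the scalar sum of each charge's contribution, V = Σ kqᵢ/rᵢ.
Distances from the field point to each charge: r₁ = 0.0300 m, r₂ = 0.300 m, r₃ = 1.24 m, r₄ = 0.546 m.
V = k[(1.92×10⁻⁶)/(0.0300) + (-2.34×10⁻⁶)/(0.300) + (7.94×10⁻⁶)/(1.24) + (-5.31×10⁻⁶)/(0.546)] = 4.76×10⁵ V.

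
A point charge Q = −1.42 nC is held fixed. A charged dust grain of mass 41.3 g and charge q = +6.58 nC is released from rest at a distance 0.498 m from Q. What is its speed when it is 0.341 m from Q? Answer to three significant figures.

Only the electrostatic force acts, so mechanical energy is conserved: ½mv² = U₁ − U₂ = kQq(1/r₁ − 1/r₂).
U₁ − U₂ = (8.99×10⁹ N·m²/C²)(-1.42×10⁻⁹ C)(6.58×10⁻⁹ C)(1/0.498 − 1/0.341) = 7.77×10⁻⁸ J.
v = √(2·7.77×10⁻⁸/0.0413) = 1.94×10⁻³ m/s.

1.94×10⁻³ m/s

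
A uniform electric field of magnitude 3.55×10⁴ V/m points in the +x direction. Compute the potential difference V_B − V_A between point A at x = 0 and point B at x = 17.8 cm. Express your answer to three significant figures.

In a uniform field, potential decreases in the direction of E: V_B − V_A = −E·Δx.
V_B − V_A = −(3.55×10⁴ V/m)(0.178 m) = -6320 V.

-6320 V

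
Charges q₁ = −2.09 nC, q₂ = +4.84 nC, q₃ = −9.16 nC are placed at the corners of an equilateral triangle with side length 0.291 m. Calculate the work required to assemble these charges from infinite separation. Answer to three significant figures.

The work to assemble the configuration equals its total potential energy, U = Σ kqᵢqⱼ/rᵢⱼ over all pairs.
All three pair separations equal the side length, 0.291 m.
U = (-3.13×10⁻⁷) + (5.91×10⁻⁷) + (-1.37×10⁻⁶) = -1.09×10⁻⁶ J.

-1.09×10⁻⁶ J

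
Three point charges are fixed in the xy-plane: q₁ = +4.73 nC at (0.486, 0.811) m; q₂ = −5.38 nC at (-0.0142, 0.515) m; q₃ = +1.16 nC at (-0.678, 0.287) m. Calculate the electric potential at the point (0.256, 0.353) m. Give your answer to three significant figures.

Electric potential is a scalar, so the contributions from each charge add algebraically: V = Σ kqᵢ/rᵢ.
Distances from the field point to each charge: r₁ = 0.513 m, r₂ = 0.315 m, r₃ = 0.936 m.
V = k[(4.73×10⁻⁹)/(0.513) + (-5.38×10⁻⁹)/(0.315) + (1.16×10⁻⁹)/(0.936)] = -59.4 V.

-59.4 V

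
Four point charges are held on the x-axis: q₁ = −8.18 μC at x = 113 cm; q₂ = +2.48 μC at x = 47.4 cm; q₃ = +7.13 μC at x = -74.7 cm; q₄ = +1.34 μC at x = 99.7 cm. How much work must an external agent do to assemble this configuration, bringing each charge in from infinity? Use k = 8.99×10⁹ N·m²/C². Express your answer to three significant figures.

The assembly work is the sum of pairwise potential energies, U = Σ_{i<j} kqᵢqⱼ/rᵢⱼ.
Pair separations: r₁₂ = 0.656 m, r₁₃ = 1.88 m, r₁₄ = 0.133 m, r₂₃ = 1.22 m, r₂₄ = 0.523 m, r₃₄ = 1.74 m.
Summing all 6 pair terms gives U = -1.06 J.

-1.06 J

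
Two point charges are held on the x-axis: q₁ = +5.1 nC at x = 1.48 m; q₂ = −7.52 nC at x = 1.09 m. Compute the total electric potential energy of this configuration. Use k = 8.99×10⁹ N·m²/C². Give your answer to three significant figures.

-8.84×10⁻⁷ J

The work to assemble the configuration equals its total potential energy, U = Σ kqᵢqⱼ/rᵢⱼ over all pairs.
Pair separations: r₁₂ = 0.390 m.
U = (-8.84×10⁻⁷) = -8.84×10⁻⁷ J.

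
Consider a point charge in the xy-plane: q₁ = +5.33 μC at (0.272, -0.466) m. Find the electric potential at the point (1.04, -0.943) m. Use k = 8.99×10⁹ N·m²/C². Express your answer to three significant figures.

The total potential is the scalar sum of each charge's contribution, V = Σ kqᵢ/rᵢ.
Distances from the field point to each charge: r₁ = 0.904 m.
V = k[(5.33×10⁻⁶)/(0.904)] = 5.30×10⁴ V.

5.30×10⁴ V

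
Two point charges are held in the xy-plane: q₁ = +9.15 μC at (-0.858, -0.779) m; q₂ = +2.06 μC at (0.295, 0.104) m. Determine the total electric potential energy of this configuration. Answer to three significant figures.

0.117 J

The work to assemble the configuration equals its total potential energy, U = Σ kqᵢqⱼ/rᵢⱼ over all pairs.
Pair separations: r₁₂ = 1.45 m.
U = (0.117) = 0.117 J.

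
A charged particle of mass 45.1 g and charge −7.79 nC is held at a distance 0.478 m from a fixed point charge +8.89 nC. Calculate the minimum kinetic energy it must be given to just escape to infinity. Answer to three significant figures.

To just escape, total mechanical energy must reach zero at infinity: ½mv²_min + U = 0, so ½mv²_min = −U = |kQq|/r.
|U| = |kQq|/r = (8.99×10⁹ N·m²/C²)(8.89×10⁻⁹)(7.79×10⁻⁹)/(0.478) = 1.30×10⁻⁶ J.

1.30×10⁻⁶ J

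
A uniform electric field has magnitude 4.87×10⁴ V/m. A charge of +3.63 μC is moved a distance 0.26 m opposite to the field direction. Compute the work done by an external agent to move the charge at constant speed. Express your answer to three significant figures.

The potential change for a displacement 0.26 m opposite to the field direction is ΔV = +Ed = 1.27×10⁴ V.
W_ext = qΔV = 0.0460 J.

0.0460 J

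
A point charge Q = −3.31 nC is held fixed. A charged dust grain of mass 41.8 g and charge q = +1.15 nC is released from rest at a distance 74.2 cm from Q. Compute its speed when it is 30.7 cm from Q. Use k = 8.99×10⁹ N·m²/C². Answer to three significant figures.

Only the electrostatic force acts, so mechanical energy is conserved: ½mv² = U₁ − U₂ = kQq(1/r₁ − 1/r₂).
U₁ − U₂ = (8.99×10⁹ N·m²/C²)(-3.31×10⁻⁹ C)(1.15×10⁻⁹ C)(1/0.742 − 1/0.307) = 6.53×10⁻⁸ J.
v = √(2·6.53×10⁻⁸/0.0418) = 1.77×10⁻³ m/s.

1.77×10⁻³ m/s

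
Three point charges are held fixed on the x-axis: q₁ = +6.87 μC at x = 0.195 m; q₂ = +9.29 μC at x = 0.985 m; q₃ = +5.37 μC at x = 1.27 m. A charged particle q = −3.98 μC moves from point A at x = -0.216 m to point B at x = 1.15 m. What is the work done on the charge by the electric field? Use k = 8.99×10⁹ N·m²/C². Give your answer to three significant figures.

The work done by the electric force is W_field = −ΔU = −q(V_B − V_A) = q(V_A − V_B).
At A: distances to the source charges are 0.411 m, 1.20 m, 1.49 m; V_A = Σ kqᵢ/rᵢ = 2.52×10⁵ V.
At B: distances to the source charges are 0.955 m, 0.165 m, 0.120 m; V_B = Σ kqᵢ/rᵢ = 9.73×10⁵ V.
ΔV = V_B − V_A = 7.21×10⁵ V.
W_field = −qΔV = −(-3.98×10⁻⁶ C)(7.21×10⁵ V) = 2.87 J.

2.87 J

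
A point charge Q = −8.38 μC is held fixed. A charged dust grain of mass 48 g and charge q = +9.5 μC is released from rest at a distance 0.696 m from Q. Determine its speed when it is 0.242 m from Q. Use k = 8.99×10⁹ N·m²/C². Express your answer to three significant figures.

8.97 m/s

Only the electrostatic force acts, so mechanical energy is conserved: ½mv² = U₁ − U₂ = kQq(1/r₁ − 1/r₂).
U₁ − U₂ = (8.99×10⁹ N·m²/C²)(-8.38×10⁻⁶ C)(9.50×10⁻⁶ C)(1/0.696 − 1/0.242) = 1.93 J.
v = √(2·1.93/0.0480) = 8.97 m/s.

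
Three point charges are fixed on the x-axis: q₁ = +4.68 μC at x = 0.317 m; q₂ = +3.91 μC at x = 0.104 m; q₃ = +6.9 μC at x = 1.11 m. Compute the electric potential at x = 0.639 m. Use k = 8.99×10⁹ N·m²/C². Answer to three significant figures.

The total potential is the scalar sum of each charge's contribution, V = Σ kqᵢ/rᵢ.
Distances from the field point to each charge: r₁ = 0.322 m, r₂ = 0.535 m, r₃ = 0.471 m.
V = k[(4.68×10⁻⁶)/(0.322) + (3.91×10⁻⁶)/(0.535) + (6.90×10⁻⁶)/(0.471)] = 3.28×10⁵ V.

3.28×10⁵ V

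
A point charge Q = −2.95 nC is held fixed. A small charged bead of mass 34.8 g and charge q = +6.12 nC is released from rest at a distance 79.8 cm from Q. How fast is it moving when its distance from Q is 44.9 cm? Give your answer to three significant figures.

Only the electrostatic force acts, so mechanical energy is conserved: ½mv² = U₁ − U₂ = kQq(1/r₁ − 1/r₂).
U₁ − U₂ = (8.99×10⁹ N·m²/C²)(-2.95×10⁻⁹ C)(6.12×10⁻⁹ C)(1/0.798 − 1/0.449) = 1.58×10⁻⁷ J.
v = √(2·1.58×10⁻⁷/0.0348) = 3.01×10⁻³ m/s.

3.01×10⁻³ m/s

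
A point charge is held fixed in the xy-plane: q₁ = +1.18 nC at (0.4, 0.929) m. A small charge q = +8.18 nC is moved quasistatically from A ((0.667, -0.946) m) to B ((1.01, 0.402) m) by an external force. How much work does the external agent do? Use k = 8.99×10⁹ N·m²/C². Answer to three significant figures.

For quasistatic motion the external work equals the change in potential energy: W_ext = qΔV = q(V_B − V_A).
At A: distance to the source charge is 1.89 m; V_A = kq₁/r = 5.60 V.
At B: distance to the source charge is 0.806 m; V_B = kq₁/r = 13.2 V.
ΔV = V_B − V_A = 7.56 V.
W_ext = qΔV = (8.18×10⁻⁹ C)(7.56 V) = 6.18×10⁻⁸ J.

6.18×10⁻⁸ J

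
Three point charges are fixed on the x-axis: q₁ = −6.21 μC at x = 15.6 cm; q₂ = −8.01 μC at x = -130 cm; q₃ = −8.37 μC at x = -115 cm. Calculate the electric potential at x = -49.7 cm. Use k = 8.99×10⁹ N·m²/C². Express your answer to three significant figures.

-2.90×10⁵ V

The total potential is the scalar sum of each charge's contribution, V = Σ kqᵢ/rᵢ.
Distances from the field point to each charge: r₁ = 0.653 m, r₂ = 0.803 m, r₃ = 0.653 m.
V = k[(-6.21×10⁻⁶)/(0.653) + (-8.01×10⁻⁶)/(0.803) + (-8.37×10⁻⁶)/(0.653)] = -2.90×10⁵ V.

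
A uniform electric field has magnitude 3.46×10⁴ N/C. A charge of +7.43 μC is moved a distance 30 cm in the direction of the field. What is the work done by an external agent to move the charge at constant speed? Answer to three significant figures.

The potential change for a displacement 30 cm in the direction of the field is ΔV = −Ed = -1.04×10⁴ V.
W_ext = qΔV = -0.0771 J.

-0.0771 J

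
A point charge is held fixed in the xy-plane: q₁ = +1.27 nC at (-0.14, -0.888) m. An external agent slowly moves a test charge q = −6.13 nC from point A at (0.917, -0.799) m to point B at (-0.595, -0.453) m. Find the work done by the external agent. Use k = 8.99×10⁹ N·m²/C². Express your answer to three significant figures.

-4.52×10⁻⁸ J

For quasistatic motion the external work equals the change in potential energy: W_ext = qΔV = q(V_B − V_A).
At A: distance to the source charge is 1.06 m; V_A = kq₁/r = 10.8 V.
At B: distance to the source charge is 0.629 m; V_B = kq₁/r = 18.1 V.
ΔV = V_B − V_A = 7.37 V.
W_ext = qΔV = (-6.13×10⁻⁹ C)(7.37 V) = -4.52×10⁻⁸ J.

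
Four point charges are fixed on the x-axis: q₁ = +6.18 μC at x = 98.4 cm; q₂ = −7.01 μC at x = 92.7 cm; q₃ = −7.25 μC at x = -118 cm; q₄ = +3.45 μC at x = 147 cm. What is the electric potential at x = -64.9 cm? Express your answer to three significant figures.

-1.14×10⁵ V

The total potential is the scalar sum of each charge's contribution, V = Σ kqᵢ/rᵢ.
Distances from the field point to each charge: r₁ = 1.63 m, r₂ = 1.58 m, r₃ = 0.531 m, r₄ = 2.12 m.
V = k[(6.18×10⁻⁶)/(1.63) + (-7.01×10⁻⁶)/(1.58) + (-7.25×10⁻⁶)/(0.531) + (3.45×10⁻⁶)/(2.12)] = -1.14×10⁵ V.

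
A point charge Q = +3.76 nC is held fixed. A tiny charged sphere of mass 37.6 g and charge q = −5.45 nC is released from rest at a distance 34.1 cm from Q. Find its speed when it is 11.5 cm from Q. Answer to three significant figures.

Only the electrostatic force acts, so mechanical energy is conserved: ½mv² = U₁ − U₂ = kQq(1/r₁ − 1/r₂).
U₁ − U₂ = (8.99×10⁹ N·m²/C²)(3.76×10⁻⁹ C)(-5.45×10⁻⁹ C)(1/0.341 − 1/0.115) = 1.06×10⁻⁶ J.
v = √(2·1.06×10⁻⁶/0.0376) = 7.51×10⁻³ m/s.

7.51×10⁻³ m/s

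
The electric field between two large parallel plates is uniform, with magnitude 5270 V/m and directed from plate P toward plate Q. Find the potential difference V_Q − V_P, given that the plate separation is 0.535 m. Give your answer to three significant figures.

In a uniform field, potential decreases in the direction of E: ΔV = −E·d for a displacement d parallel to E.
Going from P to Q is a displacement of 0.535 m along the field, so V_Q − V_P = −Ed = -2820 V.

-2820 V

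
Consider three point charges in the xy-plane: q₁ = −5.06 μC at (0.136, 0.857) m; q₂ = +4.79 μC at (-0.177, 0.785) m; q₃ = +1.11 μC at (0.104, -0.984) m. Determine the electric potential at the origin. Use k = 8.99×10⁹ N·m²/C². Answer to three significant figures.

Electric potential is a scalar, so the contributions from each charge add algebraically: V = Σ kqᵢ/rᵢ.
Distances from the field point to each charge: r₁ = 0.868 m, r₂ = 0.805 m, r₃ = 0.989 m.
V = k[(-5.06×10⁻⁶)/(0.868) + (4.79×10⁻⁶)/(0.805) + (1.11×10⁻⁶)/(0.989)] = 1.12×10⁴ V.

1.12×10⁴ V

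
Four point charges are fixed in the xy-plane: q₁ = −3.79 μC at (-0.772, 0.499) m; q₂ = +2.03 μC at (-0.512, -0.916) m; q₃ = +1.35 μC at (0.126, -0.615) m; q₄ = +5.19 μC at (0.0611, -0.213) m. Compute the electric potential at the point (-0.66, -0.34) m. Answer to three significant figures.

6.87×10⁴ V

Electric potential is a scalar, so the contributions from each charge add algebraically: V = Σ kqᵢ/rᵢ.
Distances from the field point to each charge: r₁ = 0.846 m, r₂ = 0.595 m, r₃ = 0.833 m, r₄ = 0.732 m.
V = k[(-3.79×10⁻⁶)/(0.846) + (2.03×10⁻⁶)/(0.595) + (1.35×10⁻⁶)/(0.833) + (5.19×10⁻⁶)/(0.732)] = 6.87×10⁴ V.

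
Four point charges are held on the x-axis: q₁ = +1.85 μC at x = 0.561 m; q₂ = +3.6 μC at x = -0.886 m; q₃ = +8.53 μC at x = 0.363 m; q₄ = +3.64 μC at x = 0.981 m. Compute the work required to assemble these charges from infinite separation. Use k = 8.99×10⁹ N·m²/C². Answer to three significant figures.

The work to assemble the configuration equals its total potential energy, U = Σ kqᵢqⱼ/rᵢⱼ over all pairs.
Pair separations: r₁₂ = 1.45 m, r₁₃ = 0.198 m, r₁₄ = 0.420 m, r₂₃ = 1.25 m, r₂₄ = 1.87 m, r₃₄ = 0.618 m.
Summing all 6 pair terms gives U = 1.64 J.

1.64 J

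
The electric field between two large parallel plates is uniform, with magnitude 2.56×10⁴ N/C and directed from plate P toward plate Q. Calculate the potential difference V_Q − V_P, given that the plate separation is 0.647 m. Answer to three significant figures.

In a uniform field, potential decreases in the direction of E: ΔV = −E·d for a displacement d parallel to E.
Going from P to Q is a displacement of 0.647 m along the field, so V_Q − V_P = −Ed = -1.66×10⁴ V.

-1.66×10⁴ V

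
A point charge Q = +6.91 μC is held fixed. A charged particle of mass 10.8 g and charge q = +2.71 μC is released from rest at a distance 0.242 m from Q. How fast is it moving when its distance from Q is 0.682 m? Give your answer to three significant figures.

Only the electrostatic force acts, so mechanical energy is conserved: ½mv² = U₁ − U₂ = kQq(1/r₁ − 1/r₂).
U₁ − U₂ = (8.99×10⁹ N·m²/C²)(6.91×10⁻⁶ C)(2.71×10⁻⁶ C)(1/0.242 − 1/0.682) = 0.449 J.
v = √(2·0.449/0.0108) = 9.12 m/s.

9.12 m/s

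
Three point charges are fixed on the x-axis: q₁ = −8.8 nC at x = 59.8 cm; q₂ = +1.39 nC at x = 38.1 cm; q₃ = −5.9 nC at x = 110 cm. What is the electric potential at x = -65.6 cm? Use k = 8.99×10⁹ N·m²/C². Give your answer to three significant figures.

-81.2 V

Electric potential is a scalar, so the contributions from each charge add algebraically: V = Σ kqᵢ/rᵢ.
Distances from the field point to each charge: r₁ = 1.25 m, r₂ = 1.04 m, r₃ = 1.76 m.
V = k[(-8.80×10⁻⁹)/(1.25) + (1.39×10⁻⁹)/(1.04) + (-5.90×10⁻⁹)/(1.76)] = -81.2 V.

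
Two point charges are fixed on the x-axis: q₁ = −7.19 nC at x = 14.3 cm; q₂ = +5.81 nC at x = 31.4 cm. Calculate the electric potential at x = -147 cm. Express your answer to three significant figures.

The total potential is the scalar sum of each charge's contribution, V = Σ kqᵢ/rᵢ.
Distances from the field point to each charge: r₁ = 1.61 m, r₂ = 1.78 m.
V = k[(-7.19×10⁻⁹)/(1.61) + (5.81×10⁻⁹)/(1.78)] = -10.8 V.

-10.8 V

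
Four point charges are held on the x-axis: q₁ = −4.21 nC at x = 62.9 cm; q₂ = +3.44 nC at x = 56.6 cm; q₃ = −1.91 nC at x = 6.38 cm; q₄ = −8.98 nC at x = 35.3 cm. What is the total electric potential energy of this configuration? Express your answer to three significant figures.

-1.60×10⁻⁶ J

The work to assemble the configuration equals its total potential energy, U = Σ kqᵢqⱼ/rᵢⱼ over all pairs.
Pair separations: r₁₂ = 0.0630 m, r₁₃ = 0.565 m, r₁₄ = 0.276 m, r₂₃ = 0.502 m, r₂₄ = 0.213 m, r₃₄ = 0.289 m.
Summing all 6 pair terms gives U = -1.60×10⁻⁶ J.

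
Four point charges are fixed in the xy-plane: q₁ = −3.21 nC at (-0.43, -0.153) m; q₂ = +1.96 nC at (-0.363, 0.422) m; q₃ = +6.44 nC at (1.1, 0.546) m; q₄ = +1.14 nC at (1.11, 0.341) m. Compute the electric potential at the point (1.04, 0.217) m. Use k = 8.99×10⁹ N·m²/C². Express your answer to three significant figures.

238 V

Electric potential is a scalar, so the contributions from each charge add algebraically: V = Σ kqᵢ/rᵢ.
Distances from the field point to each charge: r₁ = 1.52 m, r₂ = 1.42 m, r₃ = 0.334 m, r₄ = 0.142 m.
V = k[(-3.21×10⁻⁹)/(1.52) + (1.96×10⁻⁹)/(1.42) + (6.44×10⁻⁹)/(0.334) + (1.14×10⁻⁹)/(0.142)] = 238 V.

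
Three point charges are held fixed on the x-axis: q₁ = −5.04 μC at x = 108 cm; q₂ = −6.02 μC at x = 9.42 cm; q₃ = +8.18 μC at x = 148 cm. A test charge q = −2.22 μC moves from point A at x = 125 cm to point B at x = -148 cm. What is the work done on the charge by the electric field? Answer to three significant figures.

-0.0746 J

The work done by the electric force is W_field = −ΔU = −q(V_B − V_A) = q(V_A − V_B).
At A: distances to the source charges are 0.170 m, 1.16 m, 0.230 m; V_A = Σ kqᵢ/rᵢ = 6380 V.
At B: distances to the source charges are 2.56 m, 1.57 m, 2.96 m; V_B = Σ kqᵢ/rᵢ = -2.72×10⁴ V.
ΔV = V_B − V_A = -3.36×10⁴ V.
W_field = −qΔV = −(-2.22×10⁻⁶ C)(-3.36×10⁴ V) = -0.0746 J.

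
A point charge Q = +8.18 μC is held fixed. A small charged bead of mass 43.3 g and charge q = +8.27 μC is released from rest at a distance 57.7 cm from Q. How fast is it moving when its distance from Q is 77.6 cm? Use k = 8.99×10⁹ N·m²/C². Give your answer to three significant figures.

3.53 m/s

Only the electrostatic force acts, so mechanical energy is conserved: ½mv² = U₁ − U₂ = kQq(1/r₁ − 1/r₂).
U₁ − U₂ = (8.99×10⁹ N·m²/C²)(8.18×10⁻⁶ C)(8.27×10⁻⁶ C)(1/0.577 − 1/0.776) = 0.270 J.
v = √(2·0.270/0.0433) = 3.53 m/s.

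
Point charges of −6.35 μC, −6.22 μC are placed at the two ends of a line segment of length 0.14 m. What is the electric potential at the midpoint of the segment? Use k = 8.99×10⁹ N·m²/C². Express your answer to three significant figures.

The total potential is the scalar sum of each charge's contribution, V = Σ kqᵢ/rᵢ.
Each charge is 0.0700 m from the midpoint.
V = k[(-6.35×10⁻⁶)/(0.0700) + (-6.22×10⁻⁶)/(0.0700)] = -1.61×10⁶ V.

-1.61×10⁶ V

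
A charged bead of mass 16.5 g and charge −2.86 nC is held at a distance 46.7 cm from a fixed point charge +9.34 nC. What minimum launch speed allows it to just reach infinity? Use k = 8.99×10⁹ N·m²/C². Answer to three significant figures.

7.89×10⁻³ m/s

To just escape, total mechanical energy must reach zero at infinity: ½mv²_min + U = 0, so ½mv²_min = −U = |kQq|/r.
|U| = |kQq|/r = (8.99×10⁹ N·m²/C²)(9.34×10⁻⁹)(2.86×10⁻⁹)/(0.467) = 5.14×10⁻⁷ J.
v_min = √(2|U|/m) = √(2·5.14×10⁻⁷/0.0165) = 7.89×10⁻³ m/s.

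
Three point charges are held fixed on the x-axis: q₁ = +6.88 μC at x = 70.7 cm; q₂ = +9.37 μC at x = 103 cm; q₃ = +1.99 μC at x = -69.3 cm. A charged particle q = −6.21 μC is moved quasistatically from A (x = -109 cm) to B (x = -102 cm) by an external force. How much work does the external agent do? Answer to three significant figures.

-0.0770 J

For quasistatic motion the external work equals the change in potential energy: W_ext = qΔV = q(V_B − V_A).
At A: distances to the source charges are 1.80 m, 2.12 m, 0.397 m; V_A = Σ kqᵢ/rᵢ = 1.19×10⁵ V.
At B: distances to the source charges are 1.73 m, 2.05 m, 0.327 m; V_B = Σ kqᵢ/rᵢ = 1.32×10⁵ V.
ΔV = V_B − V_A = 1.24×10⁴ V.
W_ext = qΔV = (-6.21×10⁻⁶ C)(1.24×10⁴ V) = -0.0770 J.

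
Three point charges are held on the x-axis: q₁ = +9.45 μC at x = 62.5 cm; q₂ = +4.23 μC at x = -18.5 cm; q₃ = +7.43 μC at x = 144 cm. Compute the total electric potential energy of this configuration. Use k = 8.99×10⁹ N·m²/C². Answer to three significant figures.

The work to assemble the configuration equals its total potential energy, U = Σ kqᵢqⱼ/rᵢⱼ over all pairs.
Pair separations: r₁₂ = 0.810 m, r₁₃ = 0.815 m, r₂₃ = 1.62 m.
U = (0.444) + (0.775) + (0.174) = 1.39 J.

1.39 J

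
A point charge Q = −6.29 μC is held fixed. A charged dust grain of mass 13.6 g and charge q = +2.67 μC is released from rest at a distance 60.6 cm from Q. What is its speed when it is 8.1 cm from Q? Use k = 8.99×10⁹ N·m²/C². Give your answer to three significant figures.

15.4 m/s

Only the electrostatic force acts, so mechanical energy is conserved: ½mv² = U₁ − U₂ = kQq(1/r₁ − 1/r₂).
U₁ − U₂ = (8.99×10⁹ N·m²/C²)(-6.29×10⁻⁶ C)(2.67×10⁻⁶ C)(1/0.606 − 1/0.0810) = 1.61 J.
v = √(2·1.61/0.0136) = 15.4 m/s.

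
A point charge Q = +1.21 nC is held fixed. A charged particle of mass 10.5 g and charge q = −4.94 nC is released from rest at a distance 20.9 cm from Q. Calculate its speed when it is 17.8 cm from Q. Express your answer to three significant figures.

2.92×10⁻³ m/s

Only the electrostatic force acts, so mechanical energy is conserved: ½mv² = U₁ − U₂ = kQq(1/r₁ − 1/r₂).
U₁ − U₂ = (8.99×10⁹ N·m²/C²)(1.21×10⁻⁹ C)(-4.94×10⁻⁹ C)(1/0.209 − 1/0.178) = 4.48×10⁻⁸ J.
v = √(2·4.48×10⁻⁸/0.0105) = 2.92×10⁻³ m/s.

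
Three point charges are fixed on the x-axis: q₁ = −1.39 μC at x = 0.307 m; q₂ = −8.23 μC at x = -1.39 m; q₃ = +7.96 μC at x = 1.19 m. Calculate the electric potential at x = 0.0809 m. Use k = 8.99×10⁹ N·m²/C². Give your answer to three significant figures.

Electric potential is a scalar, so the contributions from each charge add algebraically: V = Σ kqᵢ/rᵢ.
Distances from the field point to each charge: r₁ = 0.226 m, r₂ = 1.47 m, r₃ = 1.11 m.
V = k[(-1.39×10⁻⁶)/(0.226) + (-8.23×10⁻⁶)/(1.47) + (7.96×10⁻⁶)/(1.11)] = -4.10×10⁴ V.

-4.10×10⁴ V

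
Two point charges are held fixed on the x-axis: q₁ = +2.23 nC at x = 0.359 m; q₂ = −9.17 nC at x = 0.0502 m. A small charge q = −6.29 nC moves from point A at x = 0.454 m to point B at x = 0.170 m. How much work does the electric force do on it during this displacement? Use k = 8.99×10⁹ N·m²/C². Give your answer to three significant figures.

-3.70×10⁻⁶ J

The work done by the electric force is W_field = −ΔU = −q(V_B − V_A) = q(V_A − V_B).
At A: distances to the source charges are 0.0950 m, 0.404 m; V_A = Σ kqᵢ/rᵢ = 6.87 V.
At B: distances to the source charges are 0.189 m, 0.120 m; V_B = Σ kqᵢ/rᵢ = -582 V.
ΔV = V_B − V_A = -589 V.
W_field = −qΔV = −(-6.29×10⁻⁹ C)(-589 V) = -3.70×10⁻⁶ J.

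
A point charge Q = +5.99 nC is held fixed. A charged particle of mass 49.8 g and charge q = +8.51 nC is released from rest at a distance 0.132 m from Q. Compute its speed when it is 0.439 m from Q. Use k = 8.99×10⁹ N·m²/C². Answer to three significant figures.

Only the electrostatic force acts, so mechanical energy is conserved: ½mv² = U₁ − U₂ = kQq(1/r₁ − 1/r₂).
U₁ − U₂ = (8.99×10⁹ N·m²/C²)(5.99×10⁻⁹ C)(8.51×10⁻⁹ C)(1/0.132 − 1/0.439) = 2.43×10⁻⁶ J.
v = √(2·2.43×10⁻⁶/0.0498) = 9.87×10⁻³ m/s.

9.87×10⁻³ m/s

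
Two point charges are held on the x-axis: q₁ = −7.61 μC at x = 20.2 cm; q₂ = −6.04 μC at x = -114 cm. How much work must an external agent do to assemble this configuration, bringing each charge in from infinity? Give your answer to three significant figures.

The work to assemble the configuration equals its total potential energy, U = Σ kqᵢqⱼ/rᵢⱼ over all pairs.
Pair separations: r₁₂ = 1.34 m.
U = (0.308) = 0.308 J.

0.308 J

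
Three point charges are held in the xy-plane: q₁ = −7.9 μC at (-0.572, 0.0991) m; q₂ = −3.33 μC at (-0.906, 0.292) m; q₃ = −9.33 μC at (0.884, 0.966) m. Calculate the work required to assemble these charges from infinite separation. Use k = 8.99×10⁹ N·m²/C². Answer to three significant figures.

1.15 J

The assembly work is the sum of pairwise potential energies, U = Σ_{i<j} kqᵢqⱼ/rᵢⱼ.
Pair separations: r₁₂ = 0.386 m, r₁₃ = 1.69 m, r₂₃ = 1.91 m.
U = (0.613) + (0.391) + (0.146) = 1.15 J.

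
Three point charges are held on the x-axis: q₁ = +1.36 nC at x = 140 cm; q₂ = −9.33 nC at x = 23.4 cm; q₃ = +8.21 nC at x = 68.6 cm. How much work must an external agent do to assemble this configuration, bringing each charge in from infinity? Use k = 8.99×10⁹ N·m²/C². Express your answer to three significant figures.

The assembly work is the sum of pairwise potential energies, U = Σ_{i<j} kqᵢqⱼ/rᵢⱼ.
Pair separations: r₁₂ = 1.17 m, r₁₃ = 0.714 m, r₂₃ = 0.452 m.
U = (-9.78×10⁻⁸) + (1.41×10⁻⁷) + (-1.52×10⁻⁶) = -1.48×10⁻⁶ J.

-1.48×10⁻⁶ J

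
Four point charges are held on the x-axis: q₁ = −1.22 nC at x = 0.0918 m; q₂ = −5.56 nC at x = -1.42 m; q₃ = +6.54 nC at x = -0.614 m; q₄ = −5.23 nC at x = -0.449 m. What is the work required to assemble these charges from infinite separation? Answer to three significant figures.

-1.96×10⁻⁶ J

The work to assemble the configuration equals its total potential energy, U = Σ kqᵢqⱼ/rᵢⱼ over all pairs.
Pair separations: r₁₂ = 1.51 m, r₁₃ = 0.706 m, r₁₄ = 0.541 m, r₂₃ = 0.806 m, r₂₄ = 0.971 m, r₃₄ = 0.165 m.
Summing all 6 pair terms gives U = -1.96×10⁻⁶ J.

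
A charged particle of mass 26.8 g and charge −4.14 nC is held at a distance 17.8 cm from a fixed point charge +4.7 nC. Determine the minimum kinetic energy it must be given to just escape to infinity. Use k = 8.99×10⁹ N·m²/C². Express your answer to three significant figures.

9.83×10⁻⁷ J

To just escape, total mechanical energy must reach zero at infinity: ½mv²_min + U = 0, so ½mv²_min = −U = |kQq|/r.
|U| = |kQq|/r = (8.99×10⁹ N·m²/C²)(4.70×10⁻⁹)(4.14×10⁻⁹)/(0.178) = 9.83×10⁻⁷ J.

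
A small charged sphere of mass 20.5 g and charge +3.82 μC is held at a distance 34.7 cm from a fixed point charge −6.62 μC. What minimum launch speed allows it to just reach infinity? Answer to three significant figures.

7.99 m/s

To just escape, total mechanical energy must reach zero at infinity: ½mv²_min + U = 0, so ½mv²_min = −U = |kQq|/r.
|U| = |kQq|/r = (8.99×10⁹ N·m²/C²)(6.62×10⁻⁶)(3.82×10⁻⁶)/(0.347) = 0.655 J.
v_min = √(2|U|/m) = √(2·0.655/0.0205) = 7.99 m/s.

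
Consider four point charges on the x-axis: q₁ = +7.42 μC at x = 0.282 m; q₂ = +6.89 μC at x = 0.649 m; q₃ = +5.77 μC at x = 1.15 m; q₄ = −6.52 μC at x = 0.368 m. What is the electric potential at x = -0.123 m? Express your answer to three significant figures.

The total potential is the scalar sum of each charge's contribution, V = Σ kqᵢ/rᵢ.
Distances from the field point to each charge: r₁ = 0.405 m, r₂ = 0.772 m, r₃ = 1.27 m, r₄ = 0.491 m.
V = k[(7.42×10⁻⁶)/(0.405) + (6.89×10⁻⁶)/(0.772) + (5.77×10⁻⁶)/(1.27) + (-6.52×10⁻⁶)/(0.491)] = 1.66×10⁵ V.

1.66×10⁵ V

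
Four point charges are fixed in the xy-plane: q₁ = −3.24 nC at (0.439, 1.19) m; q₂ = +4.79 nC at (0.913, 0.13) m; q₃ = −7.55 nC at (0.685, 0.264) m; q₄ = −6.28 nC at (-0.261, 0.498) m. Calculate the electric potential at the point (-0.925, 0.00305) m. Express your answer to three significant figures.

-103 V

Electric potential is a scalar, so the contributions from each charge add algebraically: V = Σ kqᵢ/rᵢ.
Distances from the field point to each charge: r₁ = 1.81 m, r₂ = 1.84 m, r₃ = 1.63 m, r₄ = 0.828 m.
V = k[(-3.24×10⁻⁹)/(1.81) + (4.79×10⁻⁹)/(1.84) + (-7.55×10⁻⁹)/(1.63) + (-6.28×10⁻⁹)/(0.828)] = -103 V.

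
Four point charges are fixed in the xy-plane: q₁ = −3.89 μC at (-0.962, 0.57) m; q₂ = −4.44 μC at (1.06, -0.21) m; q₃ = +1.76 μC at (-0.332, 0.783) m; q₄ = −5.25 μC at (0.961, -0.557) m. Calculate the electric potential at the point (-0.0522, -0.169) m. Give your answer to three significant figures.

The total potential is the scalar sum of each charge's contribution, V = Σ kqᵢ/rᵢ.
Distances from the field point to each charge: r₁ = 1.17 m, r₂ = 1.11 m, r₃ = 0.992 m, r₄ = 1.08 m.
V = k[(-3.89×10⁻⁶)/(1.17) + (-4.44×10⁻⁶)/(1.11) + (1.76×10⁻⁶)/(0.992) + (-5.25×10⁻⁶)/(1.08)] = -9.33×10⁴ V.

-9.33×10⁴ V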